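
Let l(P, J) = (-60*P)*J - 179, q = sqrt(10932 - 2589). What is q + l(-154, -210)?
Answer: -1940579 + 9*sqrt(103) ≈ -1.9405e+6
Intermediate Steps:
q = 9*sqrt(103) (q = sqrt(8343) = 9*sqrt(103) ≈ 91.340)
l(P, J) = -179 - 60*J*P (l(P, J) = -60*J*P - 179 = -179 - 60*J*P)
q + l(-154, -210) = 9*sqrt(103) + (-179 - 60*(-210)*(-154)) = 9*sqrt(103) + (-179 - 1940400) = 9*sqrt(103) - 1940579 = -1940579 + 9*sqrt(103)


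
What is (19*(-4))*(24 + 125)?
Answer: -11324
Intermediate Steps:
(19*(-4))*(24 + 125) = -76*149 = -11324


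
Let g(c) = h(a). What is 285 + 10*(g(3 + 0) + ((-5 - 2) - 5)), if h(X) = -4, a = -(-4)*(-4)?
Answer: 125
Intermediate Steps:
a = -16 (a = -1*16 = -16)
g(c) = -4
285 + 10*(g(3 + 0) + ((-5 - 2) - 5)) = 285 + 10*(-4 + ((-5 - 2) - 5)) = 285 + 10*(-4 + (-7 - 5)) = 285 + 10*(-4 - 12) = 285 + 10*(-16) = 285 - 160 = 125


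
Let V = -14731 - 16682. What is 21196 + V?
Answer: -10217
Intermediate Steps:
V = -31413
21196 + V = 21196 - 31413 = -10217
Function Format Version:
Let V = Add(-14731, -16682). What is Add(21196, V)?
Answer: -10217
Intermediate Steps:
V = -31413
Add(21196, V) = Add(21196, -31413) = -10217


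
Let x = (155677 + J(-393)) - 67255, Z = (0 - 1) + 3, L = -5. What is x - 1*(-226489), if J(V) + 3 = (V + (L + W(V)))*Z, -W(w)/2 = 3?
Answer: 314100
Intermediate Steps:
W(w) = -6 (W(w) = -2*3 = -6)
Z = 2 (Z = -1 + 3 = 2)
J(V) = -25 + 2*V (J(V) = -3 + (V + (-5 - 6))*2 = -3 + (V - 11)*2 = -3 + (-11 + V)*2 = -3 + (-22 + 2*V) = -25 + 2*V)
x = 87611 (x = (155677 + (-25 + 2*(-393))) - 67255 = (155677 + (-25 - 786)) - 67255 = (155677 - 811) - 67255 = 154866 - 67255 = 87611)
x - 1*(-226489) = 87611 - 1*(-226489) = 87611 + 226489 = 314100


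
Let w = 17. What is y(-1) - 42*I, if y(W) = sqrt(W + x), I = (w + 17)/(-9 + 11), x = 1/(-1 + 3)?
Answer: -714 + I*sqrt(2)/2 ≈ -714.0 + 0.70711*I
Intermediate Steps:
x = 1/2 ≈ 0.50000
I = 17 (I = (17 + 17)/(-9 + 11) = 34/2 = 34*(1/2) = 17)
y(W) = sqrt(1/2 + W) (y(W) = sqrt(W + 1/2) = sqrt(1/2 + W))
y(-1) - 42*I = sqrt(2 + 4*(-1))/2 - 42*17 = sqrt(2 - 4)/2 - 714 = sqrt(-2)/2 - 714 = (I*sqrt(2))/2 - 714 = I*sqrt(2)/2 - 714 = -714 + I*sqrt(2)/2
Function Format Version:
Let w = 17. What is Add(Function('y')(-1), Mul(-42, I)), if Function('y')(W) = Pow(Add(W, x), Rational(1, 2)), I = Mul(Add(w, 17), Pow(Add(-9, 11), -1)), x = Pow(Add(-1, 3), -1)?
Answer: Add(-714, Mul(Rational(1, 2), I, Pow(2, Rational(1, 2)))) ≈ Add(-714.00, Mul(0.70711, I))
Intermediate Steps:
x = Rational(1, 2) (x = Pow(2, -1) = Rational(1, 2) ≈ 0.50000)
I = 17 (I = Mul(Add(17, 17), Pow(Add(-9, 11), -1)) = Mul(34, Pow(2, -1)) = Mul(34, Rational(1, 2)) = 17)
Function('y')(W) = Pow(Add(Rational(1, 2), W), Rational(1, 2)) (Function('y')(W) = Pow(Add(W, Rational(1, 2)), Rational(1, 2)) = Pow(Add(Rational(1, 2), W), Rational(1, 2)))
Add(Function('y')(-1), Mul(-42, I)) = Add(Mul(Rational(1, 2), Pow(Add(2, Mul(4, -1)), Rational(1, 2))), Mul(-42, 17)) = Add(Mul(Rational(1, 2), Pow(Add(2, -4), Rational(1, 2))), -714) = Add(Mul(Rational(1, 2), Pow(-2, Rational(1, 2))), -714) = Add(Mul(Rational(1, 2), Mul(I, Pow(2, Rational(1, 2)))), -714) = Add(Mul(Rational(1, 2), I, Pow(2, Rational(1, 2))), -714) = Add(-714, Mul(Rational(1, 2), I, Pow(2, Rational(1, 2))))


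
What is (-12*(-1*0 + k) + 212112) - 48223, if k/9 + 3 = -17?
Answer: 166049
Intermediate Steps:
k = -180 (k = -27 + 9*(-17) = -27 - 153 = -180)
(-12*(-1*0 + k) + 212112) - 48223 = (-12*(-1*0 - 180) + 212112) - 48223 = (-12*(0 - 180) + 212112) - 48223 = (-12*(-180) + 212112) - 48223 = (2160 + 212112) - 48223 = 214272 - 48223 = 166049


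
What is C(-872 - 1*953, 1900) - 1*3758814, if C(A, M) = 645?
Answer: -3758169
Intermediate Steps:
C(-872 - 1*953, 1900) - 1*3758814 = 645 - 1*3758814 = 645 - 3758814 = -3758169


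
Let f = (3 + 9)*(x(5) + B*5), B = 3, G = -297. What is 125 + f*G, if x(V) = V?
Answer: -71155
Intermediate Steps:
f = 240 (f = (3 + 9)*(5 + 3*5) = 12*(5 + 15) = 12*20 = 240)
125 + f*G = 125 + 240*(-297) = 125 - 71280 = -71155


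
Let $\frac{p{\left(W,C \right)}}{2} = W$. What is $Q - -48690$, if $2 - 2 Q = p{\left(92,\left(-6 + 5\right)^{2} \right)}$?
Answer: $48599$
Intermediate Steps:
$p{\left(W,C \right)} = 2 W$
$Q = -91$ ($Q = 1 - \frac{2 \cdot 92}{2} = 1 - 92 = -91$)
$Q - -48690 = -91 - -48690 = -91 + 48690 = 48599$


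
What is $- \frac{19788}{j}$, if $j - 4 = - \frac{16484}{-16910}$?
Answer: $- \frac{83653770}{21031} \approx -3977.6$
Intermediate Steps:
$j = \frac{42062}{8455}$ ($j = 4 - \frac{16484}{-16910} = 4 - - \frac{8242}{8455} = 4 + \frac{8242}{8455} = \frac{42062}{8455} \approx 4.9748$)
$- \frac{19788}{j} = - \frac{19788}{\frac{42062}{8455}} = \left(-19788\right) \frac{8455}{42062} = - \frac{83653770}{21031}$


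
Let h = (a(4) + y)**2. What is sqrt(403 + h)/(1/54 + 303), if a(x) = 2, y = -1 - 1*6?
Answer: 108*sqrt(107)/16363 ≈ 0.068274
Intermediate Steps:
y = -7 (y = -1 - 6 = -7)
h = 25 (h = (2 - 7)**2 = (-5)**2 = 25)
sqrt(403 + h)/(1/54 + 303) = sqrt(403 + 25)/(1/54 + 303) = sqrt(428)/(1/54 + 303) = (2*sqrt(107))/(16363/54) = (2*sqrt(107))*(54/16363) = 108*sqrt(107)/16363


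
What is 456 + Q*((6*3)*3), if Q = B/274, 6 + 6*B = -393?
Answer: 121353/274 ≈ 442.89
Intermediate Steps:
B = -133/2 (B = -1 + (⅙)*(-393) = -1 - 131/2 = -133/2 ≈ -66.500)
Q = -133/548 (Q = -133/2/274 = -133/2*1/274 = -133/548 ≈ -0.24270)
456 + Q*((6*3)*3) = 456 - 133*6*3*3/548 = 456 - 1197*3/274 = 456 - 133/548*54 = 456 - 3591/274 = 121353/274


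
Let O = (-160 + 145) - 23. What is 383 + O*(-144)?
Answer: 5855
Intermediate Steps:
O = -38 (O = -15 - 23 = -38)
383 + O*(-144) = 383 - 38*(-144) = 383 + 5472 = 5855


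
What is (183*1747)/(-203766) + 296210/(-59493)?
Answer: -26459166151/4040883546 ≈ -6.5479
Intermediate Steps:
(183*1747)/(-203766) + 296210/(-59493) = 319701*(-1/203766) + 296210*(-1/59493) = -106567/67922 - 296210/59493 = -26459166151/4040883546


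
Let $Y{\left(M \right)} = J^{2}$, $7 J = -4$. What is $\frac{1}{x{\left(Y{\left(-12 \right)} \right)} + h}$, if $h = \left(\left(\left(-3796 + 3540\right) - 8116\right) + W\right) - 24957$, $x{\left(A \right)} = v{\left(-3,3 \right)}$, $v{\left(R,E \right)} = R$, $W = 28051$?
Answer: $- \frac{1}{5281} \approx -0.00018936$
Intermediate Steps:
$J = - \frac{4}{7}$ ($J = \frac{1}{7} \left(-4\right) = - \frac{4}{7} \approx -0.57143$)
$Y{\left(M \right)} = \frac{16}{49}$ ($Y{\left(M \right)} = \left(- \frac{4}{7}\right)^{2} = \frac{16}{49}$)
$x{\left(A \right)} = -3$
$h = -5278$ ($h = \left(\left(\left(-3796 + 3540\right) - 8116\right) + 28051\right) - 24957 = \left(\left(-256 - 8116\right) + 28051\right) - 24957 = \left(-8372 + 28051\right) - 24957 = 19679 - 24957 = -5278$)
$\frac{1}{x{\left(Y{\left(-12 \right)} \right)} + h} = \frac{1}{-3 - 5278} = \frac{1}{-5281} = - \frac{1}{5281}$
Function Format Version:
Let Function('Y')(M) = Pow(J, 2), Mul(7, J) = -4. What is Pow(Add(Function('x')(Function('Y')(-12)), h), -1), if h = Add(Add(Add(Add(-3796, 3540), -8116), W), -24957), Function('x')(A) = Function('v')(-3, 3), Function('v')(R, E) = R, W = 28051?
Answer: Rational(-1, 5281) ≈ -0.00018936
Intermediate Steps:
J = Rational(-4, 7) (J = Mul(Rational(1, 7), -4) = Rational(-4, 7) ≈ -0.57143)
Function('Y')(M) = Rational(16, 49) (Function('Y')(M) = Pow(Rational(-4, 7), 2) = Rational(16, 49))
Function('x')(A) = -3
h = -5278 (h = Add(Add(Add(Add(-3796, 3540), -8116), 28051), -24957) = Add(Add(Add(-256, -8116), 28051), -24957) = Add(Add(-8372, 28051), -24957) = Add(19679, -24957) = -5278)
Pow(Add(Function('x')(Function('Y')(-12)), h), -1) = Pow(Add(-3, -5278), -1) = Pow(-5281, -1) = Rational(-1, 5281)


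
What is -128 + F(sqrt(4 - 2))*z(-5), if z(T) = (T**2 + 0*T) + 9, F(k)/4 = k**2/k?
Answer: -128 + 136*sqrt(2) ≈ 64.333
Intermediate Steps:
F(k) = 4*k (F(k) = 4*(k**2/k) = 4*k)
z(T) = 9 + T**2 (z(T) = (T**2 + 0) + 9 = T**2 + 9 = 9 + T**2)
-128 + F(sqrt(4 - 2))*z(-5) = -128 + (4*sqrt(4 - 2))*(9 + (-5)**2) = -128 + (4*sqrt(2))*(9 + 25) = -128 + (4*sqrt(2))*34 = -128 + 136*sqrt(2)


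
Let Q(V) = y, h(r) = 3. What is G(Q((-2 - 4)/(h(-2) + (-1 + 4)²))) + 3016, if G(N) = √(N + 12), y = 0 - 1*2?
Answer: 3016 + √10 ≈ 3019.2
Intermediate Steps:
y = -2 (y = 0 - 2 = -2)
Q(V) = -2
G(N) = √(12 + N)
G(Q((-2 - 4)/(h(-2) + (-1 + 4)²))) + 3016 = √(12 - 2) + 3016 = √10 + 3016 = 3016 + √10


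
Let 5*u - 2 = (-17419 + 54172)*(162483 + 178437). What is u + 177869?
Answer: 12530722107/5 ≈ 2.5061e+9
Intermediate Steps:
u = 12529832762/5 (u = ⅖ + ((-17419 + 54172)*(162483 + 178437))/5 = ⅖ + (36753*340920)/5 = ⅖ + (⅕)*12529832760 = ⅖ + 2505966552 = 12529832762/5 ≈ 2.5060e+9)
u + 177869 = 12529832762/5 + 177869 = 12530722107/5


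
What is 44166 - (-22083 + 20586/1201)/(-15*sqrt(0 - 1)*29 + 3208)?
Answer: 556005429405150/12587067289 + 11527977195*I/12587067289 ≈ 44173.0 + 0.91586*I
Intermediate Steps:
44166 - (-22083 + 20586/1201)/(-15*sqrt(0 - 1)*29 + 3208) = 44166 - (-22083 + 20586*(1/1201))/(-15*I*29 + 3208) = 44166 - (-22083 + 20586/1201)/(-15*I*29 + 3208) = 44166 - (-26501097)/(1201*(-435*I + 3208)) = 44166 - (-26501097)/(1201*(3208 - 435*I)) = 44166 - (-26501097)*(3208 + 435*I)/10480489/1201 = 44166 - (-26501097)*(3208 + 435*I)/12587067289 = 44166 + 26501097*(3208 + 435*I)/12587067289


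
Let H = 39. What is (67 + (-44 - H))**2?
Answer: 256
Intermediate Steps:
(67 + (-44 - H))**2 = (67 + (-44 - 1*39))**2 = (67 + (-44 - 39))**2 = (67 - 83)**2 = (-16)**2 = 256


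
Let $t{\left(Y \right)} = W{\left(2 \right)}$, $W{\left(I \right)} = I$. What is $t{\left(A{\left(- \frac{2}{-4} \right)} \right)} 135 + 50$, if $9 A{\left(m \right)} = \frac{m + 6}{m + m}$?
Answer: $320$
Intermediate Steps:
$A{\left(m \right)} = \frac{6 + m}{18 m}$ ($A{\left(m \right)} = \frac{\left(m + 6\right) \frac{1}{m + m}}{9} = \frac{\left(6 + m\right) \frac{1}{2 m}}{9} = \frac{\frac{1}{2} \frac{1}{m} \left(6 + m\right)}{9} = \frac{6 + m}{18 m}$)
$t{\left(Y \right)} = 2$
$t{\left(A{\left(- \frac{2}{-4} \right)} \right)} 135 + 50 = 2 \cdot 135 + 50 = 270 + 50 = 320$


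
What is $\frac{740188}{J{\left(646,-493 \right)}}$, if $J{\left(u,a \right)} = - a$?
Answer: $\frac{740188}{493} \approx 1501.4$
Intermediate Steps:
$\frac{740188}{J{\left(646,-493 \right)}} = \frac{740188}{\left(-1\right) \left(-493\right)} = \frac{740188}{493}$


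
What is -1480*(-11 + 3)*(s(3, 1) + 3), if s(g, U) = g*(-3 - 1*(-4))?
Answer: 71040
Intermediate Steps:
s(g, U) = g (s(g, U) = g*(-3 + 4) = g*1 = g)
-1480*(-11 + 3)*(s(3, 1) + 3) = -1480*(-11 + 3)*(3 + 3) = -(-11840)*6 = -1480*(-48) = 71040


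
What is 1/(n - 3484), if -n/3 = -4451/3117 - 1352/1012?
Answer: -262867/913648979 ≈ -0.00028771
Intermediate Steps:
n = 2179649/262867 (n = -3*(-4451/3117 - 1352/1012) = -3*(-4451*1/3117 - 1352*1/1012) = -3*(-4451/3117 - 338/253) = -3*(-2179649/788601) = 2179649/262867 ≈ 8.2918)
1/(n - 3484) = 1/(2179649/262867 - 3484) = 1/(-913648979/262867) = -262867/913648979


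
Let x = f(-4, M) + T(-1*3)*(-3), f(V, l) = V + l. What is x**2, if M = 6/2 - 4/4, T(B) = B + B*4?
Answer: 1849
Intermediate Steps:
T(B) = 5*B (T(B) = B + 4*B = 5*B)
M = 2 (M = 6*(1/2) - 4*1/4 = 3 - 1 = 2)
x = 43 (x = (-4 + 2) + (5*(-1*3))*(-3) = -2 + (5*(-3))*(-3) = -2 - 15*(-3) = -2 + 45 = 43)
x**2 = 43**2 = 1849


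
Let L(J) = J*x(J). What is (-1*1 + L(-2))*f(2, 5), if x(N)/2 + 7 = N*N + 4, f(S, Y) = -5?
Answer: 25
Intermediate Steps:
x(N) = -6 + 2*N**2 (x(N) = -14 + 2*(N*N + 4) = -14 + 2*(N**2 + 4) = -14 + 2*(4 + N**2) = -14 + (8 + 2*N**2) = -6 + 2*N**2)
L(J) = J*(-6 + 2*J**2)
(-1*1 + L(-2))*f(2, 5) = (-1*1 + 2*(-2)*(-3 + (-2)**2))*(-5) = (-1 + 2*(-2)*(-3 + 4))*(-5) = (-1 + 2*(-2)*1)*(-5) = (-1 - 4)*(-5) = -5*(-5) = 25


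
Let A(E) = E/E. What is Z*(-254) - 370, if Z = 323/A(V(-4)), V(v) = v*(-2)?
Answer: -82412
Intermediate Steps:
V(v) = -2*v
A(E) = 1
Z = 323 (Z = 323/1 = 323*1 = 323)
Z*(-254) - 370 = 323*(-254) - 370 = -82042 - 370 = -82412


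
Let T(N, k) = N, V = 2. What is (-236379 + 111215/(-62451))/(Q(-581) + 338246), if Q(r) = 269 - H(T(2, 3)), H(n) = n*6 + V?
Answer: -14762216144/21139725951 ≈ -0.69832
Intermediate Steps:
H(n) = 2 + 6*n (H(n) = n*6 + 2 = 6*n + 2 = 2 + 6*n)
Q(r) = 255 (Q(r) = 269 - (2 + 6*2) = 269 - (2 + 12) = 269 - 1*14 = 269 - 14 = 255)
(-236379 + 111215/(-62451))/(Q(-581) + 338246) = (-236379 + 111215/(-62451))/(255 + 338246) = (-236379 + 111215*(-1/62451))/338501 = (-236379 - 111215/62451)*(1/338501) = -14762216144/62451*1/338501 = -14762216144/21139725951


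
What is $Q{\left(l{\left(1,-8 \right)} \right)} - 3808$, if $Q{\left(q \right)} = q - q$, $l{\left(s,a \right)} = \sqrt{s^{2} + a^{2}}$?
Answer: $-3808$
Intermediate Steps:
$l{\left(s,a \right)} = \sqrt{a^{2} + s^{2}}$
$Q{\left(q \right)} = 0$
$Q{\left(l{\left(1,-8 \right)} \right)} - 3808 = 0 - 3808 = -3808$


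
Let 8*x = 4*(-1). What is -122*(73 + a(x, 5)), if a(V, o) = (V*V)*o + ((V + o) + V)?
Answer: -19093/2 ≈ -9546.5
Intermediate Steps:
x = -½ (x = (4*(-1))/8 = (⅛)*(-4) = -½ ≈ -0.50000)
a(V, o) = o + 2*V + o*V² (a(V, o) = V²*o + (o + 2*V) = o*V² + (o + 2*V) = o + 2*V + o*V²)
-122*(73 + a(x, 5)) = -122*(73 + (5 + 2*(-½) + 5*(-½)²)) = -122*(73 + (5 - 1 + 5*(¼))) = -122*(73 + (5 - 1 + 5/4)) = -122*(73 + 21/4) = -122*313/4 = -19093/2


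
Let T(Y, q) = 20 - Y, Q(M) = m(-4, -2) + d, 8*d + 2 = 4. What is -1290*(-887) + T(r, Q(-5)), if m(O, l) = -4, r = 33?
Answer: 1144217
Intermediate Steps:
d = ¼ (d = -¼ + (⅛)*4 = -¼ + ½ = ¼ ≈ 0.25000)
Q(M) = -15/4 (Q(M) = -4 + ¼ = -15/4)
-1290*(-887) + T(r, Q(-5)) = -1290*(-887) + (20 - 1*33) = 1144230 + (20 - 33) = 1144230 - 13 = 1144217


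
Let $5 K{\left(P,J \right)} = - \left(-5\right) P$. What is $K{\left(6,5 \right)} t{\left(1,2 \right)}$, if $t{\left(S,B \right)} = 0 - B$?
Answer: $-12$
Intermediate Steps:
$K{\left(P,J \right)} = P$ ($K{\left(P,J \right)} = \frac{\left(-1\right) \left(- 5 P\right)}{5} = \frac{5 P}{5} = P$)
$t{\left(S,B \right)} = - B$
$K{\left(6,5 \right)} t{\left(1,2 \right)} = 6 \left(\left(-1\right) 2\right) = 6 \left(-2\right) = -12$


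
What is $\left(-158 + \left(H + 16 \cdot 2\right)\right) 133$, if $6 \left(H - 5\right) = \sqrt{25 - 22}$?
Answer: $-16093 + \frac{133 \sqrt{3}}{6} \approx -16055.0$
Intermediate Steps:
$H = 5 + \frac{\sqrt{3}}{6}$ ($H = 5 + \frac{\sqrt{25 - 22}}{6} = 5 + \frac{\sqrt{3}}{6} \approx 5.2887$)
$\left(-158 + \left(H + 16 \cdot 2\right)\right) 133 = \left(-158 + \left(\left(5 + \frac{\sqrt{3}}{6}\right) + 16 \cdot 2\right)\right) 133 = \left(-158 + \left(\left(5 + \frac{\sqrt{3}}{6}\right) + 32\right)\right) 133 = \left(-158 + \left(37 + \frac{\sqrt{3}}{6}\right)\right) 133 = \left(-121 + \frac{\sqrt{3}}{6}\right) 133 = -16093 + \frac{133 \sqrt{3}}{6}$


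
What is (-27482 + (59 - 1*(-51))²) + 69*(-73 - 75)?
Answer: -25594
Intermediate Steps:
(-27482 + (59 - 1*(-51))²) + 69*(-73 - 75) = (-27482 + (59 + 51)²) + 69*(-148) = (-27482 + 110²) - 10212 = (-27482 + 12100) - 10212 = -15382 - 10212 = -25594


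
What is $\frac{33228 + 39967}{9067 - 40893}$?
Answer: $- \frac{73195}{31826} \approx -2.2999$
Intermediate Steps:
$\frac{33228 + 39967}{9067 - 40893} = \frac{73195}{-31826} = 73195 \left(- \frac{1}{31826}\right) = - \frac{73195}{31826}$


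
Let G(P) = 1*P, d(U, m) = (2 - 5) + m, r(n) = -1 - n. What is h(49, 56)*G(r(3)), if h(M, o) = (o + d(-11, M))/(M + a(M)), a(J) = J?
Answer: -204/49 ≈ -4.1633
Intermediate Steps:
d(U, m) = -3 + m
G(P) = P
h(M, o) = (-3 + M + o)/(2*M) (h(M, o) = (o + (-3 + M))/(M + M) = (-3 + M + o)/((2*M)) = (-3 + M + o)*(1/(2*M)) = (-3 + M + o)/(2*M))
h(49, 56)*G(r(3)) = ((½)*(-3 + 49 + 56)/49)*(-1 - 1*3) = ((½)*(1/49)*102)*(-1 - 3) = (51/49)*(-4) = -204/49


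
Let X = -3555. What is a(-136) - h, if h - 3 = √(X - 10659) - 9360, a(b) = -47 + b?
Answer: 9174 - I*√14214 ≈ 9174.0 - 119.22*I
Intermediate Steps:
h = -9357 + I*√14214 (h = 3 + (√(-3555 - 10659) - 9360) = 3 + (√(-14214) - 9360) = 3 + (I*√14214 - 9360) = 3 + (-9360 + I*√14214) = -9357 + I*√14214 ≈ -9357.0 + 119.22*I)
a(-136) - h = (-47 - 136) - (-9357 + I*√14214) = -183 + (9357 - I*√14214) = 9174 - I*√14214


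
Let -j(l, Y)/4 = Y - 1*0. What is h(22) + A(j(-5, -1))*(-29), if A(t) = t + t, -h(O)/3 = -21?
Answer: -169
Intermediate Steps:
h(O) = 63 (h(O) = -3*(-21) = 63)
j(l, Y) = -4*Y (j(l, Y) = -4*(Y - 1*0) = -4*(Y + 0) = -4*Y)
A(t) = 2*t
h(22) + A(j(-5, -1))*(-29) = 63 + (2*(-4*(-1)))*(-29) = 63 + (2*4)*(-29) = 63 + 8*(-29) = 63 - 232 = -169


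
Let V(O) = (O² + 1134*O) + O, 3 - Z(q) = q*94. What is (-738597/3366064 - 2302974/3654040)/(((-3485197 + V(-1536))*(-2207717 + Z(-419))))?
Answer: -2576632361/18866561394735241950080 ≈ -1.3657e-13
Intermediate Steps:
Z(q) = 3 - 94*q (Z(q) = 3 - q*94 = 3 - 94*q)
V(O) = O² + 1135*O
(-738597/3366064 - 2302974/3654040)/(((-3485197 + V(-1536))*(-2207717 + Z(-419)))) = (-738597/3366064 - 2302974/3654040)/(((-3485197 - 1536*(1135 - 1536))*(-2207717 + (3 - 94*(-419))))) = (-738597*1/3366064 - 2302974*1/3654040)/(((-3485197 - 1536*(-401))*(-2207717 + (3 + 39386)))) = (-738597/3366064 - 1151487/1827020)/(((-3485197 + 615936)*(-2207717 + 39389))) = -7729897083/(9097435280*((-2869261*(-2168328)))) = -7729897083/9097435280/6221498965608 = -7729897083/9097435280*1/6221498965608 = -2576632361/18866561394735241950080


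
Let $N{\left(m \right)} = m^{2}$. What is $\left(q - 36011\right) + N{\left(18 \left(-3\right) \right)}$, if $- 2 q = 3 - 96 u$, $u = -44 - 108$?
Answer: $- \frac{80785}{2} \approx -40393.0$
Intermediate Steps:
$u = -152$
$q = - \frac{14595}{2}$ ($q = - \frac{3 - -14592}{2} = - \frac{3 + 14592}{2} = \left(- \frac{1}{2}\right) 14595 = - \frac{14595}{2} \approx -7297.5$)
$\left(q - 36011\right) + N{\left(18 \left(-3\right) \right)} = \left(- \frac{14595}{2} - 36011\right) + \left(18 \left(-3\right)\right)^{2} = - \frac{86617}{2} + \left(-54\right)^{2} = - \frac{86617}{2} + 2916 = - \frac{80785}{2}$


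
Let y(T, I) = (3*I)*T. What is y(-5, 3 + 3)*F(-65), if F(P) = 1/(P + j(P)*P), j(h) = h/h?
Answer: 9/13 ≈ 0.69231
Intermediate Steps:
j(h) = 1
y(T, I) = 3*I*T
F(P) = 1/(2*P) (F(P) = 1/(P + 1*P) = 1/(P + P) = 1/(2*P))
y(-5, 3 + 3)*F(-65) = (3*(3 + 3)*(-5))*((½)/(-65)) = (3*6*(-5))*((½)*(-1/65)) = -90*(-1/130) = 9/13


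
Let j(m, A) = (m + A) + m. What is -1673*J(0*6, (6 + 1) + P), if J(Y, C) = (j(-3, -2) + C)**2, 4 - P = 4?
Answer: -1673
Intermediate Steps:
P = 0 (P = 4 - 1*4 = 4 - 4 = 0)
j(m, A) = A + 2*m (j(m, A) = (A + m) + m = A + 2*m)
J(Y, C) = (-8 + C)**2 (J(Y, C) = ((-2 + 2*(-3)) + C)**2 = ((-2 - 6) + C)**2 = (-8 + C)**2)
-1673*J(0*6, (6 + 1) + P) = -1673*(-8 + ((6 + 1) + 0))**2 = -1673*(-8 + (7 + 0))**2 = -1673*(-8 + 7)**2 = -1673*(-1)**2 = -1673*1 = -1673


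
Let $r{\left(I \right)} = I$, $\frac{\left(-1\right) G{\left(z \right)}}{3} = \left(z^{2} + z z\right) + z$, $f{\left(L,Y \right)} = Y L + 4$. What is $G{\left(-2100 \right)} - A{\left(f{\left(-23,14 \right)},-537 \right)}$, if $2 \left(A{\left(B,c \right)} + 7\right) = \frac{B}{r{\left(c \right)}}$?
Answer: $- \frac{4735211100}{179} \approx -2.6454 \cdot 10^{7}$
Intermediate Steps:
$f{\left(L,Y \right)} = 4 + L Y$ ($f{\left(L,Y \right)} = L Y + 4 = 4 + L Y$)
$G{\left(z \right)} = - 6 z^{2} - 3 z$ ($G{\left(z \right)} = - 3 \left(\left(z^{2} + z z\right) + z\right) = - 3 \left(\left(z^{2} + z^{2}\right) + z\right) = - 3 \left(2 z^{2} + z\right) = - 3 \left(z + 2 z^{2}\right) = - 6 z^{2} - 3 z$)
$A{\left(B,c \right)} = -7 + \frac{B}{2 c}$ ($A{\left(B,c \right)} = -7 + \frac{B \frac{1}{c}}{2} = -7 + \frac{B}{2 c}$)
$G{\left(-2100 \right)} - A{\left(f{\left(-23,14 \right)},-537 \right)} = \left(-3\right) \left(-2100\right) \left(1 + 2 \left(-2100\right)\right) - \left(-7 + \frac{4 - 322}{2 \left(-537\right)}\right) = \left(-3\right) \left(-2100\right) \left(1 - 4200\right) - \left(-7 + \frac{1}{2} \left(4 - 322\right) \left(- \frac{1}{537}\right)\right) = \left(-3\right) \left(-2100\right) \left(-4199\right) - \left(-7 + \frac{1}{2} \left(-318\right) \left(- \frac{1}{537}\right)\right) = -26453700 - \left(-7 + \frac{53}{179}\right) = -26453700 - - \frac{1200}{179} = -26453700 + \frac{1200}{179} = - \frac{4735211100}{179}$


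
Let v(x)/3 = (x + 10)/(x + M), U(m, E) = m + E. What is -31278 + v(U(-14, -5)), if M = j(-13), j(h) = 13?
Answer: -62547/2 ≈ -31274.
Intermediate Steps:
M = 13
U(m, E) = E + m
v(x) = 3*(10 + x)/(13 + x) (v(x) = 3*((x + 10)/(x + 13)) = 3*((10 + x)/(13 + x)) = 3*(10 + x)/(13 + x))
-31278 + v(U(-14, -5)) = -31278 + 3*(10 + (-5 - 14))/(13 + (-5 - 14)) = -31278 + 3*(10 - 19)/(13 - 19) = -31278 + 3*(-9)/(-6) = -31278 + 3*(-1/6)*(-9) = -31278 + 9/2 = -62547/2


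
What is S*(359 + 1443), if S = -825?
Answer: -1486650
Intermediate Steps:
S*(359 + 1443) = -825*(359 + 1443) = -825*1802 = -1486650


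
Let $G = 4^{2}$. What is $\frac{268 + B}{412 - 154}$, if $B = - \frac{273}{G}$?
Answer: $\frac{4015}{4128} \approx 0.97263$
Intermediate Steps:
$G = 16$
$B = - \frac{273}{16} \approx -17.063$
$\frac{268 + B}{412 - 154} = \frac{268 - \frac{273}{16}}{412 - 154} = \frac{4015}{16 \cdot 258} = \frac{4015}{16} \cdot \frac{1}{258} = \frac{4015}{4128}$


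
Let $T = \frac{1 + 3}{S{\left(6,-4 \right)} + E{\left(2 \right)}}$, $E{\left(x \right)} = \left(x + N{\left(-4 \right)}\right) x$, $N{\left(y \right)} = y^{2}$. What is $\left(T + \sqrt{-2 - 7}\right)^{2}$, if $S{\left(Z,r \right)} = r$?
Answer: $- \frac{575}{64} + \frac{3 i}{4} \approx -8.9844 + 0.75 i$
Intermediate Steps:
$E{\left(x \right)} = x \left(16 + x\right)$ ($E{\left(x \right)} = \left(x + \left(-4\right)^{2}\right) x = \left(x + 16\right) x = \left(16 + x\right) x = x \left(16 + x\right)$)
$T = \frac{1}{8}$ ($T = \frac{1 + 3}{-4 + 2 \left(16 + 2\right)} = \frac{4}{-4 + 2 \cdot 18} = \frac{4}{-4 + 36} = \frac{4}{32} = 4 \cdot \frac{1}{32} = \frac{1}{8} \approx 0.125$)
$\left(T + \sqrt{-2 - 7}\right)^{2} = \left(\frac{1}{8} + \sqrt{-2 - 7}\right)^{2} = \left(\frac{1}{8} + \sqrt{-9}\right)^{2} = \left(\frac{1}{8} + 3 i\right)^{2}$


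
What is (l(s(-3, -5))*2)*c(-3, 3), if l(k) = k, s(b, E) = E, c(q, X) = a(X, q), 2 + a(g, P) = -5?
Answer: 70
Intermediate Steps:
a(g, P) = -7 (a(g, P) = -2 - 5 = -7)
c(q, X) = -7
(l(s(-3, -5))*2)*c(-3, 3) = -5*2*(-7) = -10*(-7) = 70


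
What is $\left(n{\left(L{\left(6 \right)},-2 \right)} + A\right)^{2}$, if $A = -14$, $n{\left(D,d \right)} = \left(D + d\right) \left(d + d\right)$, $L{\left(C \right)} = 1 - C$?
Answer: $196$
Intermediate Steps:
$n{\left(D,d \right)} = 2 d \left(D + d\right)$ ($n{\left(D,d \right)} = \left(D + d\right) 2 d = 2 d \left(D + d\right)$)
$\left(n{\left(L{\left(6 \right)},-2 \right)} + A\right)^{2} = \left(2 \left(-2\right) \left(\left(1 - 6\right) - 2\right) - 14\right)^{2} = \left(2 \left(-2\right) \left(-5 - 2\right) - 14\right)^{2} = \left(2 \left(-2\right) \left(-7\right) - 14\right)^{2} = \left(28 - 14\right)^{2} = 14^{2} = 196$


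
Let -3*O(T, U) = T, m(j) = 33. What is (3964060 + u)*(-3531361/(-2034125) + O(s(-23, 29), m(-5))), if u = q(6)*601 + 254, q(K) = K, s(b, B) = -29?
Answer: 18406839109824/406825 ≈ 4.5245e+7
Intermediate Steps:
O(T, U) = -T/3
u = 3860 (u = 6*601 + 254 = 3606 + 254 = 3860)
(3964060 + u)*(-3531361/(-2034125) + O(s(-23, 29), m(-5))) = (3964060 + 3860)*(-3531361/(-2034125) - ⅓*(-29)) = 3967920*(-3531361*(-1/2034125) + 29/3) = 3967920*(3531361/2034125 + 29/3) = 3967920*(69583708/6102375) = 18406839109824/406825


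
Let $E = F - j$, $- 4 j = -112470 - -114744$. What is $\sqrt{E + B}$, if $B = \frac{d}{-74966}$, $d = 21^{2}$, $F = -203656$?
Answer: $\frac{i \sqrt{285332927269789}}{37483} \approx 450.65 i$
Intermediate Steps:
$d = 441$
$j = - \frac{1137}{2}$ ($j = - \frac{-112470 - -114744}{4} = - \frac{-112470 + 114744}{4} = \left(- \frac{1}{4}\right) 2274 = - \frac{1137}{2} \approx -568.5$)
$B = - \frac{441}{74966}$ ($B = \frac{441}{-74966} = 441 \left(- \frac{1}{74966}\right) = - \frac{441}{74966} \approx -0.0058827$)
$E = - \frac{406175}{2}$ ($E = -203656 - - \frac{1137}{2} = -203656 + \frac{1137}{2} = - \frac{406175}{2} \approx -2.0309 \cdot 10^{5}$)
$\sqrt{E + B} = \sqrt{- \frac{406175}{2} - \frac{441}{74966}} = \sqrt{- \frac{7612328983}{37483}} = \frac{i \sqrt{285332927269789}}{37483}$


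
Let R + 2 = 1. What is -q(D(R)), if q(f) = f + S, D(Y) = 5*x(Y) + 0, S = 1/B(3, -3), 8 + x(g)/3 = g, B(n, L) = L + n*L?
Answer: 1621/12 ≈ 135.08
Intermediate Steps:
R = -1 (R = -2 + 1 = -1)
B(n, L) = L + L*n
x(g) = -24 + 3*g
S = -1/12 (S = 1/(-3*(1 + 3)) = 1/(-3*4) = 1/(-12) = -1/12 ≈ -0.083333)
D(Y) = -120 + 15*Y (D(Y) = 5*(-24 + 3*Y) + 0 = (-120 + 15*Y) + 0 = -120 + 15*Y)
q(f) = -1/12 + f (q(f) = f - 1/12 = -1/12 + f)
-q(D(R)) = -(-1/12 + (-120 + 15*(-1))) = -(-1/12 + (-120 - 15)) = -(-1/12 - 135) = -1*(-1621/12) = 1621/12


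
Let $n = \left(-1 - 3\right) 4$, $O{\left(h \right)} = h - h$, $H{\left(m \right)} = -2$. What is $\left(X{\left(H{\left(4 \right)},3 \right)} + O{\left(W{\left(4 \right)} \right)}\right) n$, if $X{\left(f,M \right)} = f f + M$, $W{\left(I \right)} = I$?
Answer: $-112$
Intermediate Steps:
$X{\left(f,M \right)} = M + f^{2}$ ($X{\left(f,M \right)} = f^{2} + M = M + f^{2}$)
$O{\left(h \right)} = 0$
$n = -16$ ($n = \left(-4\right) 4 = -16$)
$\left(X{\left(H{\left(4 \right)},3 \right)} + O{\left(W{\left(4 \right)} \right)}\right) n = \left(\left(3 + \left(-2\right)^{2}\right) + 0\right) \left(-16\right) = \left(\left(3 + 4\right) + 0\right) \left(-16\right) = \left(7 + 0\right) \left(-16\right) = 7 \left(-16\right) = -112$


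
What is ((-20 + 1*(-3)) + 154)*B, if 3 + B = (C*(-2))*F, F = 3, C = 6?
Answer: -5109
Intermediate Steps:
B = -39 (B = -3 + (6*(-2))*3 = -3 - 12*3 = -3 - 36 = -39)
((-20 + 1*(-3)) + 154)*B = ((-20 + 1*(-3)) + 154)*(-39) = ((-20 - 3) + 154)*(-39) = (-23 + 154)*(-39) = 131*(-39) = -5109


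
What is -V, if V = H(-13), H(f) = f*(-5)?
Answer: -65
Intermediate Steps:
H(f) = -5*f
V = 65 (V = -5*(-13) = 65)
-V = -1*65 = -65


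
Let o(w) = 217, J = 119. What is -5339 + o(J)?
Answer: -5122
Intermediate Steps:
-5339 + o(J) = -5339 + 217 = -5122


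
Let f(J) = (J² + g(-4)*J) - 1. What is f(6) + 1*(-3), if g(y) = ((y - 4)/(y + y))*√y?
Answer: 32 + 12*I ≈ 32.0 + 12.0*I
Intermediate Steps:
g(y) = (-4 + y)/(2*√y) (g(y) = ((-4 + y)/((2*y)))*√y = ((-4 + y)*(1/(2*y)))*√y = ((-4 + y)/(2*y))*√y = (-4 + y)/(2*√y))
f(J) = -1 + J² + 2*I*J (f(J) = (J² + ((-4 - 4)/(2*√(-4)))*J) - 1 = (J² + ((½)*(-I/2)*(-8))*J) - 1 = (J² + (2*I)*J) - 1 = (J² + 2*I*J) - 1 = -1 + J² + 2*I*J)
f(6) + 1*(-3) = (-1 + 6² + 2*I*6) + 1*(-3) = (-1 + 36 + 12*I) - 3 = (35 + 12*I) - 3 = 32 + 12*I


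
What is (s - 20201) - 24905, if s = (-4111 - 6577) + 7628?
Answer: -48166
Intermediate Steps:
s = -3060 (s = -10688 + 7628 = -3060)
(s - 20201) - 24905 = (-3060 - 20201) - 24905 = -23261 - 24905 = -48166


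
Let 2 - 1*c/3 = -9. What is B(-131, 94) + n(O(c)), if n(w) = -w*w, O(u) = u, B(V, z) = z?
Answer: -995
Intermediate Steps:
c = 33 (c = 6 - 3*(-9) = 6 + 27 = 33)
n(w) = -w**2
B(-131, 94) + n(O(c)) = 94 - 1*33**2 = 94 - 1*1089 = 94 - 1089 = -995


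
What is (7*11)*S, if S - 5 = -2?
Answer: 231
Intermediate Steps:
S = 3 (S = 5 - 2 = 3)
(7*11)*S = (7*11)*3 = 77*3 = 231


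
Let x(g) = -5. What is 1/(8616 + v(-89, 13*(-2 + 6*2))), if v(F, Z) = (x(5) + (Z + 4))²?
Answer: 1/25257 ≈ 3.9593e-5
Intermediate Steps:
v(F, Z) = (-1 + Z)² (v(F, Z) = (-5 + (Z + 4))² = (-5 + (4 + Z))² = (-1 + Z)²)
1/(8616 + v(-89, 13*(-2 + 6*2))) = 1/(8616 + (-1 + 13*(-2 + 6*2))²) = 1/(8616 + (-1 + 13*(-2 + 12))²) = 1/(8616 + (-1 + 13*10)²) = 1/(8616 + (-1 + 130)²) = 1/(8616 + 129²) = 1/(8616 + 16641) = 1/25257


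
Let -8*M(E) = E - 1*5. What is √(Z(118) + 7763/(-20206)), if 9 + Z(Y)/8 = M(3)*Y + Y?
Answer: √452220079910/20206 ≈ 33.281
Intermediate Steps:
M(E) = 5/8 - E/8 (M(E) = -(E - 1*5)/8 = -(E - 5)/8 = -(-5 + E)/8 = 5/8 - E/8)
Z(Y) = -72 + 10*Y (Z(Y) = -72 + 8*((5/8 - ⅛*3)*Y + Y) = -72 + 8*((5/8 - 3/8)*Y + Y) = -72 + 8*(Y/4 + Y) = -72 + 8*(5*Y/4) = -72 + 10*Y)
√(Z(118) + 7763/(-20206)) = √((-72 + 10*118) + 7763/(-20206)) = √((-72 + 1180) + 7763*(-1/20206)) = √(1108 - 7763/20206) = √(22380485/20206) = √452220079910/20206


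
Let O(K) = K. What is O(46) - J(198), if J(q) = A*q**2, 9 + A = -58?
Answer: 2626714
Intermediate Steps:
A = -67 (A = -9 - 58 = -67)
J(q) = -67*q**2
O(46) - J(198) = 46 - (-67)*198**2 = 46 - (-67)*39204 = 46 - 1*(-2626668) = 46 + 2626668 = 2626714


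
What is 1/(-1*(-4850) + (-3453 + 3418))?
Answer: 1/4815 ≈ 0.00020768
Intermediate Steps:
1/(-1*(-4850) + (-3453 + 3418)) = 1/(4850 - 35) = 1/4815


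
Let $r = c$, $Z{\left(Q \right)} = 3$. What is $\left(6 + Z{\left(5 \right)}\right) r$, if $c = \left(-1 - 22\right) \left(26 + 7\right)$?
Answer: $-6831$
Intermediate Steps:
$c = -759$ ($c = \left(-23\right) 33 = -759$)
$r = -759$
$\left(6 + Z{\left(5 \right)}\right) r = \left(6 + 3\right) \left(-759\right) = 9 \left(-759\right) = -6831$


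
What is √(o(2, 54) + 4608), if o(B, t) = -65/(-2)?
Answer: √18562/2 ≈ 68.121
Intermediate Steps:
o(B, t) = 65/2 (o(B, t) = -65*(-½) = 65/2)
√(o(2, 54) + 4608) = √(65/2 + 4608) = √(9281/2) = √18562/2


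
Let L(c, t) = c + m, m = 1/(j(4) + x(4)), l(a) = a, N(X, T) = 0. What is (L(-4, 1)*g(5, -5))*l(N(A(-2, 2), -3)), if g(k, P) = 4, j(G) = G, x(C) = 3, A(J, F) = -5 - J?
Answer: 0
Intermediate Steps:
m = ⅐ (m = 1/(4 + 3) = 1/7 = ⅐ ≈ 0.14286)
L(c, t) = ⅐ + c (L(c, t) = c + ⅐ = ⅐ + c)
(L(-4, 1)*g(5, -5))*l(N(A(-2, 2), -3)) = ((⅐ - 4)*4)*0 = -27/7*4*0 = -108/7*0 = 0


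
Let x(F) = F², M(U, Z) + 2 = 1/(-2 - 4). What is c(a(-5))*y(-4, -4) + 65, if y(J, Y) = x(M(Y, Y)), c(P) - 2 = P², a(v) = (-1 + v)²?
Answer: 110851/18 ≈ 6158.4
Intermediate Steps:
M(U, Z) = -13/6 (M(U, Z) = -2 + 1/(-2 - 4) = -2 + 1/(-6) = -2 - ⅙ = -13/6)
c(P) = 2 + P²
y(J, Y) = 169/36 (y(J, Y) = (-13/6)² = 169/36)
c(a(-5))*y(-4, -4) + 65 = (2 + ((-1 - 5)²)²)*(169/36) + 65 = (2 + ((-6)²)²)*(169/36) + 65 = (2 + 36²)*(169/36) + 65 = (2 + 1296)*(169/36) + 65 = 1298*(169/36) + 65 = 109681/18 + 65 = 110851/18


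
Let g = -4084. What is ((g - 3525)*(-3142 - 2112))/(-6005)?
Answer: -39977686/6005 ≈ -6657.4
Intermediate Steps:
((g - 3525)*(-3142 - 2112))/(-6005) = ((-4084 - 3525)*(-3142 - 2112))/(-6005) = -7609*(-5254)*(-1/6005) = 39977686*(-1/6005) = -39977686/6005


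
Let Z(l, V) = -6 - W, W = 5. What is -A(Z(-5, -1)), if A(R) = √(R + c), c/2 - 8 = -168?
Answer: -I*√331 ≈ -18.193*I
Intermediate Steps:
Z(l, V) = -11 (Z(l, V) = -6 - 1*5 = -6 - 5 = -11)
c = -320 (c = 16 + 2*(-168) = 16 - 336 = -320)
A(R) = √(-320 + R) (A(R) = √(R - 320) = √(-320 + R))
-A(Z(-5, -1)) = -√(-320 - 11) = -√(-331) = -I*√331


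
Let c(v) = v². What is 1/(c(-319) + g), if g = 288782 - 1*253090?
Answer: 1/137453 ≈ 7.2752e-6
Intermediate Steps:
g = 35692 (g = 288782 - 253090 = 35692)
1/(c(-319) + g) = 1/((-319)² + 35692) = 1/(101761 + 35692) = 1/137453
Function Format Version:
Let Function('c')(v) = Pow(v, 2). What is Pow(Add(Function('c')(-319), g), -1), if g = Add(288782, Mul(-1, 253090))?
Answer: Rational(1, 137453) ≈ 7.2752e-6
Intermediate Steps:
g = 35692 (g = Add(288782, -253090) = 35692)
Pow(Add(Function('c')(-319), g), -1) = Pow(Add(Pow(-319, 2), 35692), -1) = Pow(Add(101761, 35692), -1) = Pow(137453, -1) = Rational(1, 137453)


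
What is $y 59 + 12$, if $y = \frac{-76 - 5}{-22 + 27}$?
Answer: $- \frac{4719}{5} \approx -943.8$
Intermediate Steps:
$y = - \frac{81}{5} \approx -16.2$
$y 59 + 12 = \left(- \frac{81}{5}\right) 59 + 12 = - \frac{4779}{5} + 12 = - \frac{4719}{5}$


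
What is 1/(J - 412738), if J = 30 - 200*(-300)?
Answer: -1/352708 ≈ -2.8352e-6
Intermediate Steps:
J = 60030 (J = 30 + 60000 = 60030)
1/(J - 412738) = 1/(60030 - 412738) = 1/(-352708) = -1/352708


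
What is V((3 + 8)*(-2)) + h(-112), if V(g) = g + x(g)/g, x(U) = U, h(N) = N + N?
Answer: -245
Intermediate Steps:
h(N) = 2*N
V(g) = 1 + g (V(g) = g + g/g = g + 1 = 1 + g)
V((3 + 8)*(-2)) + h(-112) = (1 + (3 + 8)*(-2)) + 2*(-112) = (1 + 11*(-2)) - 224 = (1 - 22) - 224 = -21 - 224 = -245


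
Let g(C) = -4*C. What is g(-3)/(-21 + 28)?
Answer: 12/7 ≈ 1.7143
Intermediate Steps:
g(-3)/(-21 + 28) = (-4*(-3))/(-21 + 28) = 12/7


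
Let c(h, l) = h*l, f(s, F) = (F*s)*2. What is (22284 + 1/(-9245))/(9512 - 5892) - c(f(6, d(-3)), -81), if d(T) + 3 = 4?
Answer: 32735842379/33466900 ≈ 978.16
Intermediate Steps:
d(T) = 1 (d(T) = -3 + 4 = 1)
f(s, F) = 2*F*s
(22284 + 1/(-9245))/(9512 - 5892) - c(f(6, d(-3)), -81) = (22284 + 1/(-9245))/(9512 - 5892) - 2*1*6*(-81) = (22284 - 1/9245)/3620 - 12*(-81) = (206015579/9245)*(1/3620) - 1*(-972) = 206015579/33466900 + 972 = 32735842379/33466900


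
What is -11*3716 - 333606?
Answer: -374482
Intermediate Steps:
-11*3716 - 333606 = -40876 - 333606 = -374482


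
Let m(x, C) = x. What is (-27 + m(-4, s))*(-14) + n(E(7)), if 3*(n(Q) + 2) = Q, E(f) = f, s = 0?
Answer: 1303/3 ≈ 434.33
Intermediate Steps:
n(Q) = -2 + Q/3
(-27 + m(-4, s))*(-14) + n(E(7)) = (-27 - 4)*(-14) + (-2 + (⅓)*7) = -31*(-14) + (-2 + 7/3) = 434 + ⅓ = 1303/3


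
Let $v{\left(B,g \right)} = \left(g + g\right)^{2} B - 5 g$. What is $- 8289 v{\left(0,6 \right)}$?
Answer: $248670$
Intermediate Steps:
$v{\left(B,g \right)} = - 5 g + 4 B g^{2}$ ($v{\left(B,g \right)} = \left(2 g\right)^{2} B - 5 g = 4 g^{2} B - 5 g = 4 B g^{2} - 5 g = - 5 g + 4 B g^{2}$)
$- 8289 v{\left(0,6 \right)} = - 8289 \cdot 6 \left(-5 + 4 \cdot 0 \cdot 6\right) = - 8289 \cdot 6 \left(-5 + 0\right) = - 8289 \cdot 6 \left(-5\right) = \left(-8289\right) \left(-30\right) = 248670$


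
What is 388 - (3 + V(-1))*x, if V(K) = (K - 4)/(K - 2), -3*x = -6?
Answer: 1136/3 ≈ 378.67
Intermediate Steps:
x = 2 (x = -⅓*(-6) = 2)
V(K) = (-4 + K)/(-2 + K)
388 - (3 + V(-1))*x = 388 - (3 + (-4 - 1)/(-2 - 1))*2 = 388 - (3 - 5/(-3))*2 = 388 - (3 - ⅓*(-5))*2 = 388 - (3 + 5/3)*2 = 388 - 14*2/3 = 388 - 1*28/3 = 388 - 28/3 = 1136/3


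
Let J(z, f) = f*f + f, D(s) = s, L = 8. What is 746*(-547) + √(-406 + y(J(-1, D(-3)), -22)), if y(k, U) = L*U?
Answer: -408062 + I*√582 ≈ -4.0806e+5 + 24.125*I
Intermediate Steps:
J(z, f) = f + f² (J(z, f) = f² + f = f + f²)
y(k, U) = 8*U
746*(-547) + √(-406 + y(J(-1, D(-3)), -22)) = 746*(-547) + √(-406 + 8*(-22)) = -408062 + √(-406 - 176) = -408062 + √(-582) = -408062 + I*√582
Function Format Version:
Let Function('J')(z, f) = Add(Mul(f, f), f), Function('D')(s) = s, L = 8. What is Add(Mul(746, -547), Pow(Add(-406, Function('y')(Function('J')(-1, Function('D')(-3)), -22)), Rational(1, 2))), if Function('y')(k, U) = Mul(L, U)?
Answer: Add(-408062, Mul(I, Pow(582, Rational(1, 2)))) ≈ Add(-4.0806e+5, Mul(24.125, I))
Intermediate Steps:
Function('J')(z, f) = Add(f, Pow(f, 2)) (Function('J')(z, f) = Add(Pow(f, 2), f) = Add(f, Pow(f, 2)))
Function('y')(k, U) = Mul(8, U)
Add(Mul(746, -547), Pow(Add(-406, Function('y')(Function('J')(-1, Function('D')(-3)), -22)), Rational(1, 2))) = Add(Mul(746, -547), Pow(Add(-406, Mul(8, -22)), Rational(1, 2))) = Add(-408062, Pow(Add(-406, -176), Rational(1, 2))) = Add(-408062, Pow(-582, Rational(1, 2))) = Add(-408062, Mul(I, Pow(582, Rational(1, 2))))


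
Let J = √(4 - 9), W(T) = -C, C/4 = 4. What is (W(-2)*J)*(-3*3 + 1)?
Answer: 128*I*√5 ≈ 286.22*I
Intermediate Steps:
C = 16 (C = 4*4 = 16)
W(T) = -16 (W(T) = -1*16 = -16)
J = I*√5 (J = √(-5) = I*√5 ≈ 2.2361*I)
(W(-2)*J)*(-3*3 + 1) = (-16*I*√5)*(-3*3 + 1) = (-16*I*√5)*(-9 + 1) = -16*I*√5*(-8) = 128*I*√5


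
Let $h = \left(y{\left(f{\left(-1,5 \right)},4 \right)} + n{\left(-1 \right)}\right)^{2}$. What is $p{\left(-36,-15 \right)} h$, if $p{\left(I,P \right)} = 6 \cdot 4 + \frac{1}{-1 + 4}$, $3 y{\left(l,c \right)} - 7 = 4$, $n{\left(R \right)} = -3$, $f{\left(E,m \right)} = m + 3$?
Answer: $\frac{292}{27} \approx 10.815$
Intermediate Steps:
$f{\left(E,m \right)} = 3 + m$
$y{\left(l,c \right)} = \frac{11}{3}$ ($y{\left(l,c \right)} = \frac{7}{3} + \frac{1}{3} \cdot 4 = \frac{7}{3} + \frac{4}{3} = \frac{11}{3}$)
$h = \frac{4}{9}$ ($h = \left(\frac{11}{3} - 3\right)^{2} = \left(\frac{2}{3}\right)^{2} = \frac{4}{9} \approx 0.44444$)
$p{\left(I,P \right)} = \frac{73}{3}$ ($p{\left(I,P \right)} = 24 + \frac{1}{3} = \frac{73}{3}$)
$p{\left(-36,-15 \right)} h = \frac{73}{3} \cdot \frac{4}{9} = \frac{292}{27}$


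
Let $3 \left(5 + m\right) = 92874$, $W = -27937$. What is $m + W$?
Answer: $3016$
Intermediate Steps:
$m = 30953$ ($m = -5 + \frac{1}{3} \cdot 92874 = -5 + 30958 = 30953$)
$m + W = 30953 - 27937 = 3016$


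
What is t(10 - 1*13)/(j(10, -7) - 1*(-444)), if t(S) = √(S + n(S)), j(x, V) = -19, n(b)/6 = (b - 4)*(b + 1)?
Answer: 9/425 ≈ 0.021176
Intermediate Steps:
n(b) = 6*(1 + b)*(-4 + b) (n(b) = 6*((b - 4)*(b + 1)) = 6*((-4 + b)*(1 + b)) = 6*((1 + b)*(-4 + b)) = 6*(1 + b)*(-4 + b))
t(S) = √(-24 - 17*S + 6*S²) (t(S) = √(S + (-24 - 18*S + 6*S²)) = √(-24 - 17*S + 6*S²))
t(10 - 1*13)/(j(10, -7) - 1*(-444)) = √(-24 - 17*(10 - 1*13) + 6*(10 - 1*13)²)/(-19 - 1*(-444)) = √(-24 - 17*(10 - 13) + 6*(10 - 13)²)/(-19 + 444) = √(-24 - 17*(-3) + 6*(-3)²)/425 = √(-24 + 51 + 6*9)*(1/425) = √(-24 + 51 + 54)*(1/425) = √81*(1/425) = 9*(1/425) = 9/425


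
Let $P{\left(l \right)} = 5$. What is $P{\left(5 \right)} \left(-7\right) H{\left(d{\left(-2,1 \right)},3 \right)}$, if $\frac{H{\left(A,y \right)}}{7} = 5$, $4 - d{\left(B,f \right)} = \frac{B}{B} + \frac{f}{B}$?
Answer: $-1225$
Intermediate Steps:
$d{\left(B,f \right)} = 3 - \frac{f}{B}$ ($d{\left(B,f \right)} = 4 - \left(\frac{B}{B} + \frac{f}{B}\right) = 4 - \left(1 + \frac{f}{B}\right) = 3 - \frac{f}{B}$)
$H{\left(A,y \right)} = 35$ ($H{\left(A,y \right)} = 7 \cdot 5 = 35$)
$P{\left(5 \right)} \left(-7\right) H{\left(d{\left(-2,1 \right)},3 \right)} = 5 \left(-7\right) 35 = \left(-35\right) 35 = -1225$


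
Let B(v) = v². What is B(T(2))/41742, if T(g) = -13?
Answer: 169/41742 ≈ 0.0040487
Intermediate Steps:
B(T(2))/41742 = (-13)²/41742 = 169*(1/41742) = 169/41742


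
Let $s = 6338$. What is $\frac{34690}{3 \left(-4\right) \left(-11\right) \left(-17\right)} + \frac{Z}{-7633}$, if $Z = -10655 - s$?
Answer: $- \frac{6666367}{503778} \approx -13.233$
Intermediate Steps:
$Z = -16993$ ($Z = -10655 - 6338 = -16993$)
$\frac{34690}{3 \left(-4\right) \left(-11\right) \left(-17\right)} + \frac{Z}{-7633} = \frac{34690}{3 \left(-4\right) \left(-11\right) \left(-17\right)} - \frac{16993}{-7633} = \frac{34690}{\left(-12\right) \left(-11\right) \left(-17\right)} - - \frac{16993}{7633} = \frac{34690}{132 \left(-17\right)} + \frac{16993}{7633} = \frac{34690}{-2244} + \frac{16993}{7633} = 34690 \left(- \frac{1}{2244}\right) + \frac{16993}{7633} = - \frac{17345}{1122} + \frac{16993}{7633} = - \frac{6666367}{503778}$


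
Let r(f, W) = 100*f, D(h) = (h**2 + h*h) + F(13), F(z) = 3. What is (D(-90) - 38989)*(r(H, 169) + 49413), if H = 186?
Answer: -1549744218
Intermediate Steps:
D(h) = 3 + 2*h**2 (D(h) = (h**2 + h*h) + 3 = (h**2 + h**2) + 3 = 2*h**2 + 3 = 3 + 2*h**2)
(D(-90) - 38989)*(r(H, 169) + 49413) = ((3 + 2*(-90)**2) - 38989)*(100*186 + 49413) = ((3 + 2*8100) - 38989)*(18600 + 49413) = ((3 + 16200) - 38989)*68013 = (16203 - 38989)*68013 = -22786*68013 = -1549744218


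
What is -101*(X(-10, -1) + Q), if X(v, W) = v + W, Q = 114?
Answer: -10403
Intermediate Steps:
X(v, W) = W + v
-101*(X(-10, -1) + Q) = -101*((-1 - 10) + 114) = -101*(-11 + 114) = -101*103 = -10403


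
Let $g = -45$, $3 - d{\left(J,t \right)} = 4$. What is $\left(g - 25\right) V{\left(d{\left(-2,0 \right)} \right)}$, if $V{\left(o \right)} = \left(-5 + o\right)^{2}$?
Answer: $-2520$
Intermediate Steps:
$d{\left(J,t \right)} = -1$ ($d{\left(J,t \right)} = 3 - 4 = -1$)
$\left(g - 25\right) V{\left(d{\left(-2,0 \right)} \right)} = \left(-45 - 25\right) \left(-5 - 1\right)^{2} = - 70 \left(-6\right)^{2} = \left(-70\right) 36 = -2520$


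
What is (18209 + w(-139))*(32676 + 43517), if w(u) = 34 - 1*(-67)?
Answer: 1395093830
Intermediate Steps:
w(u) = 101 (w(u) = 34 + 67 = 101)
(18209 + w(-139))*(32676 + 43517) = (18209 + 101)*(32676 + 43517) = 18310*76193 = 1395093830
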